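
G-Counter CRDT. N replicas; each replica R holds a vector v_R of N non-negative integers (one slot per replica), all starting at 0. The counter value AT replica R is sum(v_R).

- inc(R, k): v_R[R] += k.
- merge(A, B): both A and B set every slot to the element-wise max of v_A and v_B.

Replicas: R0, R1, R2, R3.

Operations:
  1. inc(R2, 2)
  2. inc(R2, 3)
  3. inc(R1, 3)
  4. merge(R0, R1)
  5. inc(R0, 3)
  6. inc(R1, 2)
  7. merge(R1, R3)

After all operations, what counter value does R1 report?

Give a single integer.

Answer: 5

Derivation:
Op 1: inc R2 by 2 -> R2=(0,0,2,0) value=2
Op 2: inc R2 by 3 -> R2=(0,0,5,0) value=5
Op 3: inc R1 by 3 -> R1=(0,3,0,0) value=3
Op 4: merge R0<->R1 -> R0=(0,3,0,0) R1=(0,3,0,0)
Op 5: inc R0 by 3 -> R0=(3,3,0,0) value=6
Op 6: inc R1 by 2 -> R1=(0,5,0,0) value=5
Op 7: merge R1<->R3 -> R1=(0,5,0,0) R3=(0,5,0,0)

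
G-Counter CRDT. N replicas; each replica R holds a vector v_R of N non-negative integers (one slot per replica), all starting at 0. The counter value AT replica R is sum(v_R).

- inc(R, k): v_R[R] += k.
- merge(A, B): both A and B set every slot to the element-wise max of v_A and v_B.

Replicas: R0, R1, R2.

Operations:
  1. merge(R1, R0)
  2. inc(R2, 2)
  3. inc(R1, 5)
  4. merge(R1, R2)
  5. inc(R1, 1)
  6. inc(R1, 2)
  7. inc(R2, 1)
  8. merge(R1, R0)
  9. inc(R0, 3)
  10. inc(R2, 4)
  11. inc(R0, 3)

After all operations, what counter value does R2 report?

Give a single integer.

Answer: 12

Derivation:
Op 1: merge R1<->R0 -> R1=(0,0,0) R0=(0,0,0)
Op 2: inc R2 by 2 -> R2=(0,0,2) value=2
Op 3: inc R1 by 5 -> R1=(0,5,0) value=5
Op 4: merge R1<->R2 -> R1=(0,5,2) R2=(0,5,2)
Op 5: inc R1 by 1 -> R1=(0,6,2) value=8
Op 6: inc R1 by 2 -> R1=(0,8,2) value=10
Op 7: inc R2 by 1 -> R2=(0,5,3) value=8
Op 8: merge R1<->R0 -> R1=(0,8,2) R0=(0,8,2)
Op 9: inc R0 by 3 -> R0=(3,8,2) value=13
Op 10: inc R2 by 4 -> R2=(0,5,7) value=12
Op 11: inc R0 by 3 -> R0=(6,8,2) value=16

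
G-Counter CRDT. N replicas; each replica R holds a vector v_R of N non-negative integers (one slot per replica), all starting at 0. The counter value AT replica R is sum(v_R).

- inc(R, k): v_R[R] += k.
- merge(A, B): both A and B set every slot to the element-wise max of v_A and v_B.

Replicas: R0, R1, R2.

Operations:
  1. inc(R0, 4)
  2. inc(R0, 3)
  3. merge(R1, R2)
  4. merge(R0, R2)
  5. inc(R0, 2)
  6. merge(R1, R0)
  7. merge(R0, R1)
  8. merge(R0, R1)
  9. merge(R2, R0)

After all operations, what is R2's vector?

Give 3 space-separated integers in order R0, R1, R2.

Op 1: inc R0 by 4 -> R0=(4,0,0) value=4
Op 2: inc R0 by 3 -> R0=(7,0,0) value=7
Op 3: merge R1<->R2 -> R1=(0,0,0) R2=(0,0,0)
Op 4: merge R0<->R2 -> R0=(7,0,0) R2=(7,0,0)
Op 5: inc R0 by 2 -> R0=(9,0,0) value=9
Op 6: merge R1<->R0 -> R1=(9,0,0) R0=(9,0,0)
Op 7: merge R0<->R1 -> R0=(9,0,0) R1=(9,0,0)
Op 8: merge R0<->R1 -> R0=(9,0,0) R1=(9,0,0)
Op 9: merge R2<->R0 -> R2=(9,0,0) R0=(9,0,0)

Answer: 9 0 0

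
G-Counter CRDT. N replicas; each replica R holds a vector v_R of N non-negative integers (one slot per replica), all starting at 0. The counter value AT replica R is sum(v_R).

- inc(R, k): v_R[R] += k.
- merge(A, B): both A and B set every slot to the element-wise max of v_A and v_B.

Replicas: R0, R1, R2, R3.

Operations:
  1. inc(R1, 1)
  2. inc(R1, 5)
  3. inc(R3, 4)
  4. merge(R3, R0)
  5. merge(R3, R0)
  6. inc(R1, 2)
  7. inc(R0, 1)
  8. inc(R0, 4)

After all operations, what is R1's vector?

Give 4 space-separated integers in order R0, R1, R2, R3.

Op 1: inc R1 by 1 -> R1=(0,1,0,0) value=1
Op 2: inc R1 by 5 -> R1=(0,6,0,0) value=6
Op 3: inc R3 by 4 -> R3=(0,0,0,4) value=4
Op 4: merge R3<->R0 -> R3=(0,0,0,4) R0=(0,0,0,4)
Op 5: merge R3<->R0 -> R3=(0,0,0,4) R0=(0,0,0,4)
Op 6: inc R1 by 2 -> R1=(0,8,0,0) value=8
Op 7: inc R0 by 1 -> R0=(1,0,0,4) value=5
Op 8: inc R0 by 4 -> R0=(5,0,0,4) value=9

Answer: 0 8 0 0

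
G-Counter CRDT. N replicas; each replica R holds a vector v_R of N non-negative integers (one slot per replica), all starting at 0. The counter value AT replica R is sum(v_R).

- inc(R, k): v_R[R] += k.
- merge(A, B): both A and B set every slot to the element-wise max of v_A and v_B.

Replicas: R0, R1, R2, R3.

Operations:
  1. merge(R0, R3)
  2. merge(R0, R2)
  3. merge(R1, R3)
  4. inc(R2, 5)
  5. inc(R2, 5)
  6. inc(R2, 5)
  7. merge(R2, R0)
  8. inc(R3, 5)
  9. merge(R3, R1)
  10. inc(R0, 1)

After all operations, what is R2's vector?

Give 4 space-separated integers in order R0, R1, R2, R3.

Op 1: merge R0<->R3 -> R0=(0,0,0,0) R3=(0,0,0,0)
Op 2: merge R0<->R2 -> R0=(0,0,0,0) R2=(0,0,0,0)
Op 3: merge R1<->R3 -> R1=(0,0,0,0) R3=(0,0,0,0)
Op 4: inc R2 by 5 -> R2=(0,0,5,0) value=5
Op 5: inc R2 by 5 -> R2=(0,0,10,0) value=10
Op 6: inc R2 by 5 -> R2=(0,0,15,0) value=15
Op 7: merge R2<->R0 -> R2=(0,0,15,0) R0=(0,0,15,0)
Op 8: inc R3 by 5 -> R3=(0,0,0,5) value=5
Op 9: merge R3<->R1 -> R3=(0,0,0,5) R1=(0,0,0,5)
Op 10: inc R0 by 1 -> R0=(1,0,15,0) value=16

Answer: 0 0 15 0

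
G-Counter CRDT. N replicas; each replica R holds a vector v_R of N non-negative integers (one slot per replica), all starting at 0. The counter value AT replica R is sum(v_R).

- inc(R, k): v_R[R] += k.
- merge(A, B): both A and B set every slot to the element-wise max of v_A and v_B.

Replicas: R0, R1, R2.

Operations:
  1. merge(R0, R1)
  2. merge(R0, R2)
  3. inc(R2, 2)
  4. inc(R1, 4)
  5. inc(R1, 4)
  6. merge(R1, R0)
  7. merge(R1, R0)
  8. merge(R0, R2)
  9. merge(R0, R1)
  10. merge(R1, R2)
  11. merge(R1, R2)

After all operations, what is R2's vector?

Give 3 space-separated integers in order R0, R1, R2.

Answer: 0 8 2

Derivation:
Op 1: merge R0<->R1 -> R0=(0,0,0) R1=(0,0,0)
Op 2: merge R0<->R2 -> R0=(0,0,0) R2=(0,0,0)
Op 3: inc R2 by 2 -> R2=(0,0,2) value=2
Op 4: inc R1 by 4 -> R1=(0,4,0) value=4
Op 5: inc R1 by 4 -> R1=(0,8,0) value=8
Op 6: merge R1<->R0 -> R1=(0,8,0) R0=(0,8,0)
Op 7: merge R1<->R0 -> R1=(0,8,0) R0=(0,8,0)
Op 8: merge R0<->R2 -> R0=(0,8,2) R2=(0,8,2)
Op 9: merge R0<->R1 -> R0=(0,8,2) R1=(0,8,2)
Op 10: merge R1<->R2 -> R1=(0,8,2) R2=(0,8,2)
Op 11: merge R1<->R2 -> R1=(0,8,2) R2=(0,8,2)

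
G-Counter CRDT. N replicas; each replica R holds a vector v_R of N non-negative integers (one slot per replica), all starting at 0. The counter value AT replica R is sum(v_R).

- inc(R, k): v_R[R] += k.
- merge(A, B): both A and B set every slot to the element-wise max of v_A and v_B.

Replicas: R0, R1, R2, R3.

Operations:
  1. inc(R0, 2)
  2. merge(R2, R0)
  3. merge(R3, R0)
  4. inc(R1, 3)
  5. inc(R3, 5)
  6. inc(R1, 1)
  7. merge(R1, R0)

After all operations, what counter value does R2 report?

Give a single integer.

Op 1: inc R0 by 2 -> R0=(2,0,0,0) value=2
Op 2: merge R2<->R0 -> R2=(2,0,0,0) R0=(2,0,0,0)
Op 3: merge R3<->R0 -> R3=(2,0,0,0) R0=(2,0,0,0)
Op 4: inc R1 by 3 -> R1=(0,3,0,0) value=3
Op 5: inc R3 by 5 -> R3=(2,0,0,5) value=7
Op 6: inc R1 by 1 -> R1=(0,4,0,0) value=4
Op 7: merge R1<->R0 -> R1=(2,4,0,0) R0=(2,4,0,0)

Answer: 2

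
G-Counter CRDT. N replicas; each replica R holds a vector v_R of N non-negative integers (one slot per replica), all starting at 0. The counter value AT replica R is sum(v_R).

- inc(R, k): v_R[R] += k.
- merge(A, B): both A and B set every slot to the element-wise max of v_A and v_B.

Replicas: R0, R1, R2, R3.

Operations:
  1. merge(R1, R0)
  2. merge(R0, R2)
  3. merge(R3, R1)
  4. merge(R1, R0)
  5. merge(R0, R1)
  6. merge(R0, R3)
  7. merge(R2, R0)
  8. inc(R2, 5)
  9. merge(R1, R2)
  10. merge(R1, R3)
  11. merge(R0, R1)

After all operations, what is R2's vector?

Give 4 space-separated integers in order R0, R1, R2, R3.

Answer: 0 0 5 0

Derivation:
Op 1: merge R1<->R0 -> R1=(0,0,0,0) R0=(0,0,0,0)
Op 2: merge R0<->R2 -> R0=(0,0,0,0) R2=(0,0,0,0)
Op 3: merge R3<->R1 -> R3=(0,0,0,0) R1=(0,0,0,0)
Op 4: merge R1<->R0 -> R1=(0,0,0,0) R0=(0,0,0,0)
Op 5: merge R0<->R1 -> R0=(0,0,0,0) R1=(0,0,0,0)
Op 6: merge R0<->R3 -> R0=(0,0,0,0) R3=(0,0,0,0)
Op 7: merge R2<->R0 -> R2=(0,0,0,0) R0=(0,0,0,0)
Op 8: inc R2 by 5 -> R2=(0,0,5,0) value=5
Op 9: merge R1<->R2 -> R1=(0,0,5,0) R2=(0,0,5,0)
Op 10: merge R1<->R3 -> R1=(0,0,5,0) R3=(0,0,5,0)
Op 11: merge R0<->R1 -> R0=(0,0,5,0) R1=(0,0,5,0)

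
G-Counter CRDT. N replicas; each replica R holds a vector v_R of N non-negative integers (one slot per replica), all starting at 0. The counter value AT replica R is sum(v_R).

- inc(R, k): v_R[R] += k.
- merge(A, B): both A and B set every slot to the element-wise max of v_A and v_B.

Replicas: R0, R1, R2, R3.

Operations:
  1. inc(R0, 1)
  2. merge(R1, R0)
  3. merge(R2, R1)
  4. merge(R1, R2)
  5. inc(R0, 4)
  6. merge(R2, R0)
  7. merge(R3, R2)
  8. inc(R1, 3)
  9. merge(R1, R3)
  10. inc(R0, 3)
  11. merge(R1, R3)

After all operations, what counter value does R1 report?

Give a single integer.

Answer: 8

Derivation:
Op 1: inc R0 by 1 -> R0=(1,0,0,0) value=1
Op 2: merge R1<->R0 -> R1=(1,0,0,0) R0=(1,0,0,0)
Op 3: merge R2<->R1 -> R2=(1,0,0,0) R1=(1,0,0,0)
Op 4: merge R1<->R2 -> R1=(1,0,0,0) R2=(1,0,0,0)
Op 5: inc R0 by 4 -> R0=(5,0,0,0) value=5
Op 6: merge R2<->R0 -> R2=(5,0,0,0) R0=(5,0,0,0)
Op 7: merge R3<->R2 -> R3=(5,0,0,0) R2=(5,0,0,0)
Op 8: inc R1 by 3 -> R1=(1,3,0,0) value=4
Op 9: merge R1<->R3 -> R1=(5,3,0,0) R3=(5,3,0,0)
Op 10: inc R0 by 3 -> R0=(8,0,0,0) value=8
Op 11: merge R1<->R3 -> R1=(5,3,0,0) R3=(5,3,0,0)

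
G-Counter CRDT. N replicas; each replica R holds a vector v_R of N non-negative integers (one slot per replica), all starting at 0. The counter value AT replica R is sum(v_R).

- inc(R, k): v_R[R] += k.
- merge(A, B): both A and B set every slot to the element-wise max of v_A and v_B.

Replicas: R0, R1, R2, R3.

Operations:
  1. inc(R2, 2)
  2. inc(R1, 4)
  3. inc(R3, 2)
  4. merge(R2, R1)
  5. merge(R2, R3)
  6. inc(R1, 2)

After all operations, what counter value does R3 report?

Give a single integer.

Answer: 8

Derivation:
Op 1: inc R2 by 2 -> R2=(0,0,2,0) value=2
Op 2: inc R1 by 4 -> R1=(0,4,0,0) value=4
Op 3: inc R3 by 2 -> R3=(0,0,0,2) value=2
Op 4: merge R2<->R1 -> R2=(0,4,2,0) R1=(0,4,2,0)
Op 5: merge R2<->R3 -> R2=(0,4,2,2) R3=(0,4,2,2)
Op 6: inc R1 by 2 -> R1=(0,6,2,0) value=8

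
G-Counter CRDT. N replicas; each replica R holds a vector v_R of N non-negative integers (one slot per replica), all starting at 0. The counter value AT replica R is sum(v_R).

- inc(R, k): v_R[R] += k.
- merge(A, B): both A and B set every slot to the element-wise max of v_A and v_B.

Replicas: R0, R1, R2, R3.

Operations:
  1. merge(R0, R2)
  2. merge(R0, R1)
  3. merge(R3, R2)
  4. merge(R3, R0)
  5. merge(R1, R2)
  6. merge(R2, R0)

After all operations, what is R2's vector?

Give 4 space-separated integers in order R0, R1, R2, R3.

Op 1: merge R0<->R2 -> R0=(0,0,0,0) R2=(0,0,0,0)
Op 2: merge R0<->R1 -> R0=(0,0,0,0) R1=(0,0,0,0)
Op 3: merge R3<->R2 -> R3=(0,0,0,0) R2=(0,0,0,0)
Op 4: merge R3<->R0 -> R3=(0,0,0,0) R0=(0,0,0,0)
Op 5: merge R1<->R2 -> R1=(0,0,0,0) R2=(0,0,0,0)
Op 6: merge R2<->R0 -> R2=(0,0,0,0) R0=(0,0,0,0)

Answer: 0 0 0 0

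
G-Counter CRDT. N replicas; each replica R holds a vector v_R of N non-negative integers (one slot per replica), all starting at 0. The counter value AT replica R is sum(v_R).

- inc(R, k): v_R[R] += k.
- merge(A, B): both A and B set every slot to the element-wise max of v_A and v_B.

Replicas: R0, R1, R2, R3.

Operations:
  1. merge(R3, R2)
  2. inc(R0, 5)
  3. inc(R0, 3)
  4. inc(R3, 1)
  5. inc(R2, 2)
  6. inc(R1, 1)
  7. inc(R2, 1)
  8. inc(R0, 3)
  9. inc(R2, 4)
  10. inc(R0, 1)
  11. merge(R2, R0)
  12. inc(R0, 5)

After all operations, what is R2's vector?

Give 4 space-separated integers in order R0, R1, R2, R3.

Op 1: merge R3<->R2 -> R3=(0,0,0,0) R2=(0,0,0,0)
Op 2: inc R0 by 5 -> R0=(5,0,0,0) value=5
Op 3: inc R0 by 3 -> R0=(8,0,0,0) value=8
Op 4: inc R3 by 1 -> R3=(0,0,0,1) value=1
Op 5: inc R2 by 2 -> R2=(0,0,2,0) value=2
Op 6: inc R1 by 1 -> R1=(0,1,0,0) value=1
Op 7: inc R2 by 1 -> R2=(0,0,3,0) value=3
Op 8: inc R0 by 3 -> R0=(11,0,0,0) value=11
Op 9: inc R2 by 4 -> R2=(0,0,7,0) value=7
Op 10: inc R0 by 1 -> R0=(12,0,0,0) value=12
Op 11: merge R2<->R0 -> R2=(12,0,7,0) R0=(12,0,7,0)
Op 12: inc R0 by 5 -> R0=(17,0,7,0) value=24

Answer: 12 0 7 0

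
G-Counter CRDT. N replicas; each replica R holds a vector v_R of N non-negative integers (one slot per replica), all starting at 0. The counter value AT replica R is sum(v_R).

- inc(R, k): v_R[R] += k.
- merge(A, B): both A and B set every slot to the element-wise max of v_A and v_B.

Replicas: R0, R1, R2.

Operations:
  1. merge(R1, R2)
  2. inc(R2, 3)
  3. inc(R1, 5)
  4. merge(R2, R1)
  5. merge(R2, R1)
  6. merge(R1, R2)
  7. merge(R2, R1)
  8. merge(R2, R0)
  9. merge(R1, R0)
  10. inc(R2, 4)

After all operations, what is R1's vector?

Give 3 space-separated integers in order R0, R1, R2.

Op 1: merge R1<->R2 -> R1=(0,0,0) R2=(0,0,0)
Op 2: inc R2 by 3 -> R2=(0,0,3) value=3
Op 3: inc R1 by 5 -> R1=(0,5,0) value=5
Op 4: merge R2<->R1 -> R2=(0,5,3) R1=(0,5,3)
Op 5: merge R2<->R1 -> R2=(0,5,3) R1=(0,5,3)
Op 6: merge R1<->R2 -> R1=(0,5,3) R2=(0,5,3)
Op 7: merge R2<->R1 -> R2=(0,5,3) R1=(0,5,3)
Op 8: merge R2<->R0 -> R2=(0,5,3) R0=(0,5,3)
Op 9: merge R1<->R0 -> R1=(0,5,3) R0=(0,5,3)
Op 10: inc R2 by 4 -> R2=(0,5,7) value=12

Answer: 0 5 3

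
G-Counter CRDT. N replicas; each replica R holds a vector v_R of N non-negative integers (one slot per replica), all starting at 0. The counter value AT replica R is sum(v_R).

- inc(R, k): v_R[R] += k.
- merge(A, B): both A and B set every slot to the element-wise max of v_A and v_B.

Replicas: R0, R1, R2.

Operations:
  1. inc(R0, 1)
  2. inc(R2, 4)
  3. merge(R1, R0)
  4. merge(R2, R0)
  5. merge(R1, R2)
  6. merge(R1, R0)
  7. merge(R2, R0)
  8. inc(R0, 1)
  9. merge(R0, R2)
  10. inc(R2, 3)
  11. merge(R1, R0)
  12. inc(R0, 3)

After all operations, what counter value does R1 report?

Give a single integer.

Op 1: inc R0 by 1 -> R0=(1,0,0) value=1
Op 2: inc R2 by 4 -> R2=(0,0,4) value=4
Op 3: merge R1<->R0 -> R1=(1,0,0) R0=(1,0,0)
Op 4: merge R2<->R0 -> R2=(1,0,4) R0=(1,0,4)
Op 5: merge R1<->R2 -> R1=(1,0,4) R2=(1,0,4)
Op 6: merge R1<->R0 -> R1=(1,0,4) R0=(1,0,4)
Op 7: merge R2<->R0 -> R2=(1,0,4) R0=(1,0,4)
Op 8: inc R0 by 1 -> R0=(2,0,4) value=6
Op 9: merge R0<->R2 -> R0=(2,0,4) R2=(2,0,4)
Op 10: inc R2 by 3 -> R2=(2,0,7) value=9
Op 11: merge R1<->R0 -> R1=(2,0,4) R0=(2,0,4)
Op 12: inc R0 by 3 -> R0=(5,0,4) value=9

Answer: 6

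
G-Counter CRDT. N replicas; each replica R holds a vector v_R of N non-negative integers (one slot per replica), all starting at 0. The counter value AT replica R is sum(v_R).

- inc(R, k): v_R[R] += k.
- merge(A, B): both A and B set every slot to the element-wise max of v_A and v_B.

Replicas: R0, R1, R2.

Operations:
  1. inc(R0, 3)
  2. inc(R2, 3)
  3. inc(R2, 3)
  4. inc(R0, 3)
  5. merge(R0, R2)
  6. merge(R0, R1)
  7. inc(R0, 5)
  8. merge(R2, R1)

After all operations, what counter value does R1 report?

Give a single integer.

Op 1: inc R0 by 3 -> R0=(3,0,0) value=3
Op 2: inc R2 by 3 -> R2=(0,0,3) value=3
Op 3: inc R2 by 3 -> R2=(0,0,6) value=6
Op 4: inc R0 by 3 -> R0=(6,0,0) value=6
Op 5: merge R0<->R2 -> R0=(6,0,6) R2=(6,0,6)
Op 6: merge R0<->R1 -> R0=(6,0,6) R1=(6,0,6)
Op 7: inc R0 by 5 -> R0=(11,0,6) value=17
Op 8: merge R2<->R1 -> R2=(6,0,6) R1=(6,0,6)

Answer: 12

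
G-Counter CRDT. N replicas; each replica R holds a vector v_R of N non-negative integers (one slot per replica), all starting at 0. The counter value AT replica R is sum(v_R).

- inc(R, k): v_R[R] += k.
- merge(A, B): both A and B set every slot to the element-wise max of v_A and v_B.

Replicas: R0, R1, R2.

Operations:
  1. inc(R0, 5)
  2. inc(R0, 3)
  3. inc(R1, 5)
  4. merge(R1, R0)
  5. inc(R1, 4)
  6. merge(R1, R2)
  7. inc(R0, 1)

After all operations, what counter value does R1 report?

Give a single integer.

Answer: 17

Derivation:
Op 1: inc R0 by 5 -> R0=(5,0,0) value=5
Op 2: inc R0 by 3 -> R0=(8,0,0) value=8
Op 3: inc R1 by 5 -> R1=(0,5,0) value=5
Op 4: merge R1<->R0 -> R1=(8,5,0) R0=(8,5,0)
Op 5: inc R1 by 4 -> R1=(8,9,0) value=17
Op 6: merge R1<->R2 -> R1=(8,9,0) R2=(8,9,0)
Op 7: inc R0 by 1 -> R0=(9,5,0) value=14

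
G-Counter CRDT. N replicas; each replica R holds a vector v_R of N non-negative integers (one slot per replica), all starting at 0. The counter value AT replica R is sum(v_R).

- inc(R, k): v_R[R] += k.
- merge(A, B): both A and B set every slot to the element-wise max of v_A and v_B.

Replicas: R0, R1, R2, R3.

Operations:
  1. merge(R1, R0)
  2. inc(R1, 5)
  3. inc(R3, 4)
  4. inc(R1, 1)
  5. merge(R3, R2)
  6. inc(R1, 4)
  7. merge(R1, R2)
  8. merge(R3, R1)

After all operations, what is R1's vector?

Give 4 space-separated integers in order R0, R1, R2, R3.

Answer: 0 10 0 4

Derivation:
Op 1: merge R1<->R0 -> R1=(0,0,0,0) R0=(0,0,0,0)
Op 2: inc R1 by 5 -> R1=(0,5,0,0) value=5
Op 3: inc R3 by 4 -> R3=(0,0,0,4) value=4
Op 4: inc R1 by 1 -> R1=(0,6,0,0) value=6
Op 5: merge R3<->R2 -> R3=(0,0,0,4) R2=(0,0,0,4)
Op 6: inc R1 by 4 -> R1=(0,10,0,0) value=10
Op 7: merge R1<->R2 -> R1=(0,10,0,4) R2=(0,10,0,4)
Op 8: merge R3<->R1 -> R3=(0,10,0,4) R1=(0,10,0,4)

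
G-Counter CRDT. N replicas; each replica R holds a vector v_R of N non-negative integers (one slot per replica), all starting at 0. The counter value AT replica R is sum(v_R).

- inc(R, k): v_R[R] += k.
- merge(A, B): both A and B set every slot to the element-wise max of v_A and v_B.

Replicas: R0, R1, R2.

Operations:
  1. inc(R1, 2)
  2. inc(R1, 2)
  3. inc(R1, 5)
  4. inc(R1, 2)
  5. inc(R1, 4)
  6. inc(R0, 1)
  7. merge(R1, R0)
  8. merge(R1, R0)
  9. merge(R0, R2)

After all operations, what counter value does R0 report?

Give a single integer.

Op 1: inc R1 by 2 -> R1=(0,2,0) value=2
Op 2: inc R1 by 2 -> R1=(0,4,0) value=4
Op 3: inc R1 by 5 -> R1=(0,9,0) value=9
Op 4: inc R1 by 2 -> R1=(0,11,0) value=11
Op 5: inc R1 by 4 -> R1=(0,15,0) value=15
Op 6: inc R0 by 1 -> R0=(1,0,0) value=1
Op 7: merge R1<->R0 -> R1=(1,15,0) R0=(1,15,0)
Op 8: merge R1<->R0 -> R1=(1,15,0) R0=(1,15,0)
Op 9: merge R0<->R2 -> R0=(1,15,0) R2=(1,15,0)

Answer: 16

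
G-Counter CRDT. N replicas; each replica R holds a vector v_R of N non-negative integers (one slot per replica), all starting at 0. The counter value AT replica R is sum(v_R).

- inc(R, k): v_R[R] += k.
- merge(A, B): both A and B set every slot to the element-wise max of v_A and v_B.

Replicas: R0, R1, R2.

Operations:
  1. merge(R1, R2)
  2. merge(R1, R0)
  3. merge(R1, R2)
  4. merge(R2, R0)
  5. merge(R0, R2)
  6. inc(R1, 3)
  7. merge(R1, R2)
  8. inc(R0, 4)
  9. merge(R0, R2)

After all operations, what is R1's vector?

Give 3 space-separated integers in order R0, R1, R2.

Answer: 0 3 0

Derivation:
Op 1: merge R1<->R2 -> R1=(0,0,0) R2=(0,0,0)
Op 2: merge R1<->R0 -> R1=(0,0,0) R0=(0,0,0)
Op 3: merge R1<->R2 -> R1=(0,0,0) R2=(0,0,0)
Op 4: merge R2<->R0 -> R2=(0,0,0) R0=(0,0,0)
Op 5: merge R0<->R2 -> R0=(0,0,0) R2=(0,0,0)
Op 6: inc R1 by 3 -> R1=(0,3,0) value=3
Op 7: merge R1<->R2 -> R1=(0,3,0) R2=(0,3,0)
Op 8: inc R0 by 4 -> R0=(4,0,0) value=4
Op 9: merge R0<->R2 -> R0=(4,3,0) R2=(4,3,0)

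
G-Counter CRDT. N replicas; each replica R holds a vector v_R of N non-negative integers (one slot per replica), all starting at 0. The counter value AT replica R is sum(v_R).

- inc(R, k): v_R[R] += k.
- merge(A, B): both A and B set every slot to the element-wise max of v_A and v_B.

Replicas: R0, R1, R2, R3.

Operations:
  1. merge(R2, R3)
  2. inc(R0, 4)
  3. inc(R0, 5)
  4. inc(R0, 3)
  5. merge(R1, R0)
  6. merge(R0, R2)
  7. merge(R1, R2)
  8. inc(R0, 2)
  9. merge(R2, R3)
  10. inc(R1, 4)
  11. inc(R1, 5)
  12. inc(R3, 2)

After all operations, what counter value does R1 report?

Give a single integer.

Answer: 21

Derivation:
Op 1: merge R2<->R3 -> R2=(0,0,0,0) R3=(0,0,0,0)
Op 2: inc R0 by 4 -> R0=(4,0,0,0) value=4
Op 3: inc R0 by 5 -> R0=(9,0,0,0) value=9
Op 4: inc R0 by 3 -> R0=(12,0,0,0) value=12
Op 5: merge R1<->R0 -> R1=(12,0,0,0) R0=(12,0,0,0)
Op 6: merge R0<->R2 -> R0=(12,0,0,0) R2=(12,0,0,0)
Op 7: merge R1<->R2 -> R1=(12,0,0,0) R2=(12,0,0,0)
Op 8: inc R0 by 2 -> R0=(14,0,0,0) value=14
Op 9: merge R2<->R3 -> R2=(12,0,0,0) R3=(12,0,0,0)
Op 10: inc R1 by 4 -> R1=(12,4,0,0) value=16
Op 11: inc R1 by 5 -> R1=(12,9,0,0) value=21
Op 12: inc R3 by 2 -> R3=(12,0,0,2) value=14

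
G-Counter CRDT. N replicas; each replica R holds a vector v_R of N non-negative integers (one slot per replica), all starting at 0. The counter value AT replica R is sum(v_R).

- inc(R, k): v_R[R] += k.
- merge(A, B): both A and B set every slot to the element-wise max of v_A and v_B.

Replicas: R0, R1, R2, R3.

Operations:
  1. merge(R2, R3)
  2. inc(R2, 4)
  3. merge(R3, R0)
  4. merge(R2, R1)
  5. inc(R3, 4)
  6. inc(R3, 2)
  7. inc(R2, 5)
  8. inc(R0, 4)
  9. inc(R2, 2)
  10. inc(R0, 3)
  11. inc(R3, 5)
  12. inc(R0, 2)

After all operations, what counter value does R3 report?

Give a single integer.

Answer: 11

Derivation:
Op 1: merge R2<->R3 -> R2=(0,0,0,0) R3=(0,0,0,0)
Op 2: inc R2 by 4 -> R2=(0,0,4,0) value=4
Op 3: merge R3<->R0 -> R3=(0,0,0,0) R0=(0,0,0,0)
Op 4: merge R2<->R1 -> R2=(0,0,4,0) R1=(0,0,4,0)
Op 5: inc R3 by 4 -> R3=(0,0,0,4) value=4
Op 6: inc R3 by 2 -> R3=(0,0,0,6) value=6
Op 7: inc R2 by 5 -> R2=(0,0,9,0) value=9
Op 8: inc R0 by 4 -> R0=(4,0,0,0) value=4
Op 9: inc R2 by 2 -> R2=(0,0,11,0) value=11
Op 10: inc R0 by 3 -> R0=(7,0,0,0) value=7
Op 11: inc R3 by 5 -> R3=(0,0,0,11) value=11
Op 12: inc R0 by 2 -> R0=(9,0,0,0) value=9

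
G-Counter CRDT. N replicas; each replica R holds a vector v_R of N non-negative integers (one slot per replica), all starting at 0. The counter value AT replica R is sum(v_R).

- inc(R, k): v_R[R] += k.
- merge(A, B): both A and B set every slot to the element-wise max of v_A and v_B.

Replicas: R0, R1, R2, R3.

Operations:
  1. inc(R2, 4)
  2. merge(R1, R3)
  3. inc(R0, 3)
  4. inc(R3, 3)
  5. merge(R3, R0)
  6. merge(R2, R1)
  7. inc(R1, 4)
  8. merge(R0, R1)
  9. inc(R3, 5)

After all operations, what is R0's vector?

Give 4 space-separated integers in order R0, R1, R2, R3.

Op 1: inc R2 by 4 -> R2=(0,0,4,0) value=4
Op 2: merge R1<->R3 -> R1=(0,0,0,0) R3=(0,0,0,0)
Op 3: inc R0 by 3 -> R0=(3,0,0,0) value=3
Op 4: inc R3 by 3 -> R3=(0,0,0,3) value=3
Op 5: merge R3<->R0 -> R3=(3,0,0,3) R0=(3,0,0,3)
Op 6: merge R2<->R1 -> R2=(0,0,4,0) R1=(0,0,4,0)
Op 7: inc R1 by 4 -> R1=(0,4,4,0) value=8
Op 8: merge R0<->R1 -> R0=(3,4,4,3) R1=(3,4,4,3)
Op 9: inc R3 by 5 -> R3=(3,0,0,8) value=11

Answer: 3 4 4 3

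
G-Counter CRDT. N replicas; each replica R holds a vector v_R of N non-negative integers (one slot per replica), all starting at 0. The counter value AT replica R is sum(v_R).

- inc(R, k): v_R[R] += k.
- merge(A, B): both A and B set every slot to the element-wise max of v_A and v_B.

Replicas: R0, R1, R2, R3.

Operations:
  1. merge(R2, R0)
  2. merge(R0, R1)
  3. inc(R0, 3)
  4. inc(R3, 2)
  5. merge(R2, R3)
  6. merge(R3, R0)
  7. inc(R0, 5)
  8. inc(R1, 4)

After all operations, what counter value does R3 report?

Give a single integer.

Op 1: merge R2<->R0 -> R2=(0,0,0,0) R0=(0,0,0,0)
Op 2: merge R0<->R1 -> R0=(0,0,0,0) R1=(0,0,0,0)
Op 3: inc R0 by 3 -> R0=(3,0,0,0) value=3
Op 4: inc R3 by 2 -> R3=(0,0,0,2) value=2
Op 5: merge R2<->R3 -> R2=(0,0,0,2) R3=(0,0,0,2)
Op 6: merge R3<->R0 -> R3=(3,0,0,2) R0=(3,0,0,2)
Op 7: inc R0 by 5 -> R0=(8,0,0,2) value=10
Op 8: inc R1 by 4 -> R1=(0,4,0,0) value=4

Answer: 5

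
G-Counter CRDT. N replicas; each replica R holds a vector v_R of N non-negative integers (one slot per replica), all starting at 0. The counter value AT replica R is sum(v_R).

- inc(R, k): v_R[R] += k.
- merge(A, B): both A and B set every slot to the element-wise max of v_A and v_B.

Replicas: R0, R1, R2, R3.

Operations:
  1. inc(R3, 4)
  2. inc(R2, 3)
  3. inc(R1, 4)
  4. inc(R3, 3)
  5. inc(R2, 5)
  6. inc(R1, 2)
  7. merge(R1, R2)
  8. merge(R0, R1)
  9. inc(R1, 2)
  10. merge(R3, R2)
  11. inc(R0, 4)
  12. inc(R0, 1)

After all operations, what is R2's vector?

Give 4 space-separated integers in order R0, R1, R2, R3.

Op 1: inc R3 by 4 -> R3=(0,0,0,4) value=4
Op 2: inc R2 by 3 -> R2=(0,0,3,0) value=3
Op 3: inc R1 by 4 -> R1=(0,4,0,0) value=4
Op 4: inc R3 by 3 -> R3=(0,0,0,7) value=7
Op 5: inc R2 by 5 -> R2=(0,0,8,0) value=8
Op 6: inc R1 by 2 -> R1=(0,6,0,0) value=6
Op 7: merge R1<->R2 -> R1=(0,6,8,0) R2=(0,6,8,0)
Op 8: merge R0<->R1 -> R0=(0,6,8,0) R1=(0,6,8,0)
Op 9: inc R1 by 2 -> R1=(0,8,8,0) value=16
Op 10: merge R3<->R2 -> R3=(0,6,8,7) R2=(0,6,8,7)
Op 11: inc R0 by 4 -> R0=(4,6,8,0) value=18
Op 12: inc R0 by 1 -> R0=(5,6,8,0) value=19

Answer: 0 6 8 7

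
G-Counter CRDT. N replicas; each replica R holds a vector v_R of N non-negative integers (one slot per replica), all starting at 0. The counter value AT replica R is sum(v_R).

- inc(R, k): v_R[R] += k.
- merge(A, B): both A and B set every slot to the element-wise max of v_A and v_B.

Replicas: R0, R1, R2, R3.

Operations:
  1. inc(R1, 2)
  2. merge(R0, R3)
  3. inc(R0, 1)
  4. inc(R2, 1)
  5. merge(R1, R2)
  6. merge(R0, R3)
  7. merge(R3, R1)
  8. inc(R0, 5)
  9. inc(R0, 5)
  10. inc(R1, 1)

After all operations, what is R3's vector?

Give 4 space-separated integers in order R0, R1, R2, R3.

Op 1: inc R1 by 2 -> R1=(0,2,0,0) value=2
Op 2: merge R0<->R3 -> R0=(0,0,0,0) R3=(0,0,0,0)
Op 3: inc R0 by 1 -> R0=(1,0,0,0) value=1
Op 4: inc R2 by 1 -> R2=(0,0,1,0) value=1
Op 5: merge R1<->R2 -> R1=(0,2,1,0) R2=(0,2,1,0)
Op 6: merge R0<->R3 -> R0=(1,0,0,0) R3=(1,0,0,0)
Op 7: merge R3<->R1 -> R3=(1,2,1,0) R1=(1,2,1,0)
Op 8: inc R0 by 5 -> R0=(6,0,0,0) value=6
Op 9: inc R0 by 5 -> R0=(11,0,0,0) value=11
Op 10: inc R1 by 1 -> R1=(1,3,1,0) value=5

Answer: 1 2 1 0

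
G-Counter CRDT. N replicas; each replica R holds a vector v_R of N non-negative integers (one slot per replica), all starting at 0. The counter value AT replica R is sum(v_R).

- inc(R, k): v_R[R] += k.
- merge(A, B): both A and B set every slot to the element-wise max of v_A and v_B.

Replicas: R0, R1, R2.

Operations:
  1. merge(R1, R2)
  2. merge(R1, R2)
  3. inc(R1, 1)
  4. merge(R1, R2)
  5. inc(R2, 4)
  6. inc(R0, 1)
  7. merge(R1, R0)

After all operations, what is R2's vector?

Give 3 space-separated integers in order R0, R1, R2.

Answer: 0 1 4

Derivation:
Op 1: merge R1<->R2 -> R1=(0,0,0) R2=(0,0,0)
Op 2: merge R1<->R2 -> R1=(0,0,0) R2=(0,0,0)
Op 3: inc R1 by 1 -> R1=(0,1,0) value=1
Op 4: merge R1<->R2 -> R1=(0,1,0) R2=(0,1,0)
Op 5: inc R2 by 4 -> R2=(0,1,4) value=5
Op 6: inc R0 by 1 -> R0=(1,0,0) value=1
Op 7: merge R1<->R0 -> R1=(1,1,0) R0=(1,1,0)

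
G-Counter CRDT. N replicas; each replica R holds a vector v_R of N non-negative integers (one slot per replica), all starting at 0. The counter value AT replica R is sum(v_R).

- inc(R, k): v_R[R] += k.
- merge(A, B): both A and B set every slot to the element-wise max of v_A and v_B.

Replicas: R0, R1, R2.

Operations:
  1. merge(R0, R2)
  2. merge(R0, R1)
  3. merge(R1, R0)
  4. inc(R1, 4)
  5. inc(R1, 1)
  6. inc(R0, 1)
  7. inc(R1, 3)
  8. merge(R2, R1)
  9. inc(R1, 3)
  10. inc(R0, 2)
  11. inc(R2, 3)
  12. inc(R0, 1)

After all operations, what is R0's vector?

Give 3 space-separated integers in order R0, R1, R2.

Answer: 4 0 0

Derivation:
Op 1: merge R0<->R2 -> R0=(0,0,0) R2=(0,0,0)
Op 2: merge R0<->R1 -> R0=(0,0,0) R1=(0,0,0)
Op 3: merge R1<->R0 -> R1=(0,0,0) R0=(0,0,0)
Op 4: inc R1 by 4 -> R1=(0,4,0) value=4
Op 5: inc R1 by 1 -> R1=(0,5,0) value=5
Op 6: inc R0 by 1 -> R0=(1,0,0) value=1
Op 7: inc R1 by 3 -> R1=(0,8,0) value=8
Op 8: merge R2<->R1 -> R2=(0,8,0) R1=(0,8,0)
Op 9: inc R1 by 3 -> R1=(0,11,0) value=11
Op 10: inc R0 by 2 -> R0=(3,0,0) value=3
Op 11: inc R2 by 3 -> R2=(0,8,3) value=11
Op 12: inc R0 by 1 -> R0=(4,0,0) value=4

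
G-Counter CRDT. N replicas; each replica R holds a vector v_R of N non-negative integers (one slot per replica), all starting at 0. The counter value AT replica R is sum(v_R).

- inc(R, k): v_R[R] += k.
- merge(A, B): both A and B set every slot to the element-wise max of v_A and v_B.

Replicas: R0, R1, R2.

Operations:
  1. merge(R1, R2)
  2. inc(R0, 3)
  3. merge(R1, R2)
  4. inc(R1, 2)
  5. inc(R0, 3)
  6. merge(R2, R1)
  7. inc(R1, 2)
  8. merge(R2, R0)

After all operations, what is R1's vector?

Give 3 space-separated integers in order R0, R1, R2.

Answer: 0 4 0

Derivation:
Op 1: merge R1<->R2 -> R1=(0,0,0) R2=(0,0,0)
Op 2: inc R0 by 3 -> R0=(3,0,0) value=3
Op 3: merge R1<->R2 -> R1=(0,0,0) R2=(0,0,0)
Op 4: inc R1 by 2 -> R1=(0,2,0) value=2
Op 5: inc R0 by 3 -> R0=(6,0,0) value=6
Op 6: merge R2<->R1 -> R2=(0,2,0) R1=(0,2,0)
Op 7: inc R1 by 2 -> R1=(0,4,0) value=4
Op 8: merge R2<->R0 -> R2=(6,2,0) R0=(6,2,0)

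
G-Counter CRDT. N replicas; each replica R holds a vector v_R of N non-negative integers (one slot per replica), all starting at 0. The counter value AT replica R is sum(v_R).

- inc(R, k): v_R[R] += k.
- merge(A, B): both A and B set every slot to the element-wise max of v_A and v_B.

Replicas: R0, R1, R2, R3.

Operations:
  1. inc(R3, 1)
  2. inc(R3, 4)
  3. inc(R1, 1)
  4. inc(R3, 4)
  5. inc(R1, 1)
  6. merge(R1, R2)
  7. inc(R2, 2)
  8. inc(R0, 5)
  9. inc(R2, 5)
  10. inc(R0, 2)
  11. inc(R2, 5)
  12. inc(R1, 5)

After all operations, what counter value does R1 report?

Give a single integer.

Answer: 7

Derivation:
Op 1: inc R3 by 1 -> R3=(0,0,0,1) value=1
Op 2: inc R3 by 4 -> R3=(0,0,0,5) value=5
Op 3: inc R1 by 1 -> R1=(0,1,0,0) value=1
Op 4: inc R3 by 4 -> R3=(0,0,0,9) value=9
Op 5: inc R1 by 1 -> R1=(0,2,0,0) value=2
Op 6: merge R1<->R2 -> R1=(0,2,0,0) R2=(0,2,0,0)
Op 7: inc R2 by 2 -> R2=(0,2,2,0) value=4
Op 8: inc R0 by 5 -> R0=(5,0,0,0) value=5
Op 9: inc R2 by 5 -> R2=(0,2,7,0) value=9
Op 10: inc R0 by 2 -> R0=(7,0,0,0) value=7
Op 11: inc R2 by 5 -> R2=(0,2,12,0) value=14
Op 12: inc R1 by 5 -> R1=(0,7,0,0) value=7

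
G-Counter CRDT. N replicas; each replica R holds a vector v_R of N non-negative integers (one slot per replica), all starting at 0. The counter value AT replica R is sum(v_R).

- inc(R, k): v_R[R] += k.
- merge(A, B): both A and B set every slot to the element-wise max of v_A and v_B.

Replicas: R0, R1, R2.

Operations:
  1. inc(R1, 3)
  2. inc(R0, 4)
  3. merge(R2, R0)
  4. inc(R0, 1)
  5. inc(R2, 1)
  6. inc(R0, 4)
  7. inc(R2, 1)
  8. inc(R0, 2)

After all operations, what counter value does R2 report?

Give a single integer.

Answer: 6

Derivation:
Op 1: inc R1 by 3 -> R1=(0,3,0) value=3
Op 2: inc R0 by 4 -> R0=(4,0,0) value=4
Op 3: merge R2<->R0 -> R2=(4,0,0) R0=(4,0,0)
Op 4: inc R0 by 1 -> R0=(5,0,0) value=5
Op 5: inc R2 by 1 -> R2=(4,0,1) value=5
Op 6: inc R0 by 4 -> R0=(9,0,0) value=9
Op 7: inc R2 by 1 -> R2=(4,0,2) value=6
Op 8: inc R0 by 2 -> R0=(11,0,0) value=11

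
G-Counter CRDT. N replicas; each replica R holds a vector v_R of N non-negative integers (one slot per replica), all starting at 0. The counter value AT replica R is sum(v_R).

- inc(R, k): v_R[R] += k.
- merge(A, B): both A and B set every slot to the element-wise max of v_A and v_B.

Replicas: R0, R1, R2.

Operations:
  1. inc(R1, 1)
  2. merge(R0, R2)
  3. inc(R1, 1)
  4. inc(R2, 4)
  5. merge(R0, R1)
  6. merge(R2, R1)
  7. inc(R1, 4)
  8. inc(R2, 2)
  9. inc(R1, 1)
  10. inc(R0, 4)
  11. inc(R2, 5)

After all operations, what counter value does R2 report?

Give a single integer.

Op 1: inc R1 by 1 -> R1=(0,1,0) value=1
Op 2: merge R0<->R2 -> R0=(0,0,0) R2=(0,0,0)
Op 3: inc R1 by 1 -> R1=(0,2,0) value=2
Op 4: inc R2 by 4 -> R2=(0,0,4) value=4
Op 5: merge R0<->R1 -> R0=(0,2,0) R1=(0,2,0)
Op 6: merge R2<->R1 -> R2=(0,2,4) R1=(0,2,4)
Op 7: inc R1 by 4 -> R1=(0,6,4) value=10
Op 8: inc R2 by 2 -> R2=(0,2,6) value=8
Op 9: inc R1 by 1 -> R1=(0,7,4) value=11
Op 10: inc R0 by 4 -> R0=(4,2,0) value=6
Op 11: inc R2 by 5 -> R2=(0,2,11) value=13

Answer: 13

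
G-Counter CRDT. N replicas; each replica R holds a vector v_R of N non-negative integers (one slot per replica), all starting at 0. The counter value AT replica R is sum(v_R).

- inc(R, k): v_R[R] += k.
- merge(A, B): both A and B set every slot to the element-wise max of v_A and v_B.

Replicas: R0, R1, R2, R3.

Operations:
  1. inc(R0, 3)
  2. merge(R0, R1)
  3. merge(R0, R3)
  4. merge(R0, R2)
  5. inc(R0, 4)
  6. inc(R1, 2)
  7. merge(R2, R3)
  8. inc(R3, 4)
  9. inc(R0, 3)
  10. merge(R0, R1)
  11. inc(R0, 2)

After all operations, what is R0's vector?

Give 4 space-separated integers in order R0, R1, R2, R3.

Op 1: inc R0 by 3 -> R0=(3,0,0,0) value=3
Op 2: merge R0<->R1 -> R0=(3,0,0,0) R1=(3,0,0,0)
Op 3: merge R0<->R3 -> R0=(3,0,0,0) R3=(3,0,0,0)
Op 4: merge R0<->R2 -> R0=(3,0,0,0) R2=(3,0,0,0)
Op 5: inc R0 by 4 -> R0=(7,0,0,0) value=7
Op 6: inc R1 by 2 -> R1=(3,2,0,0) value=5
Op 7: merge R2<->R3 -> R2=(3,0,0,0) R3=(3,0,0,0)
Op 8: inc R3 by 4 -> R3=(3,0,0,4) value=7
Op 9: inc R0 by 3 -> R0=(10,0,0,0) value=10
Op 10: merge R0<->R1 -> R0=(10,2,0,0) R1=(10,2,0,0)
Op 11: inc R0 by 2 -> R0=(12,2,0,0) value=14

Answer: 12 2 0 0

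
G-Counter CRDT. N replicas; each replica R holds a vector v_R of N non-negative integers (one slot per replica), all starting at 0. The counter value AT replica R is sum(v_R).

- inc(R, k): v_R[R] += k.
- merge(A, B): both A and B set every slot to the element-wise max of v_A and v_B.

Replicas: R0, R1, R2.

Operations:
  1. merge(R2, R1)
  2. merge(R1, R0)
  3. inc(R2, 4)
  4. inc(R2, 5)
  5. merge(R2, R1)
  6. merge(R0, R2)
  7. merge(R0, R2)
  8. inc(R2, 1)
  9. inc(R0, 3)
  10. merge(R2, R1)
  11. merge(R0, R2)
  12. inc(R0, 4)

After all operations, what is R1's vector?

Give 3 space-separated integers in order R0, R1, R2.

Op 1: merge R2<->R1 -> R2=(0,0,0) R1=(0,0,0)
Op 2: merge R1<->R0 -> R1=(0,0,0) R0=(0,0,0)
Op 3: inc R2 by 4 -> R2=(0,0,4) value=4
Op 4: inc R2 by 5 -> R2=(0,0,9) value=9
Op 5: merge R2<->R1 -> R2=(0,0,9) R1=(0,0,9)
Op 6: merge R0<->R2 -> R0=(0,0,9) R2=(0,0,9)
Op 7: merge R0<->R2 -> R0=(0,0,9) R2=(0,0,9)
Op 8: inc R2 by 1 -> R2=(0,0,10) value=10
Op 9: inc R0 by 3 -> R0=(3,0,9) value=12
Op 10: merge R2<->R1 -> R2=(0,0,10) R1=(0,0,10)
Op 11: merge R0<->R2 -> R0=(3,0,10) R2=(3,0,10)
Op 12: inc R0 by 4 -> R0=(7,0,10) value=17

Answer: 0 0 10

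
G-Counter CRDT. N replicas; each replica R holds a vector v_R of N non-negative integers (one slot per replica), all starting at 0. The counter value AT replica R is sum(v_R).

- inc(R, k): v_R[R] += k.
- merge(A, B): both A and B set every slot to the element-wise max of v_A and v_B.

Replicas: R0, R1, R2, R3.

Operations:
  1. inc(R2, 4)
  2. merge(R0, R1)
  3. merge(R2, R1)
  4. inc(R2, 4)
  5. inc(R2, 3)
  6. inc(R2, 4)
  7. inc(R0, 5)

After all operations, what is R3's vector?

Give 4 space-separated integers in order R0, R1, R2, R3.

Op 1: inc R2 by 4 -> R2=(0,0,4,0) value=4
Op 2: merge R0<->R1 -> R0=(0,0,0,0) R1=(0,0,0,0)
Op 3: merge R2<->R1 -> R2=(0,0,4,0) R1=(0,0,4,0)
Op 4: inc R2 by 4 -> R2=(0,0,8,0) value=8
Op 5: inc R2 by 3 -> R2=(0,0,11,0) value=11
Op 6: inc R2 by 4 -> R2=(0,0,15,0) value=15
Op 7: inc R0 by 5 -> R0=(5,0,0,0) value=5

Answer: 0 0 0 0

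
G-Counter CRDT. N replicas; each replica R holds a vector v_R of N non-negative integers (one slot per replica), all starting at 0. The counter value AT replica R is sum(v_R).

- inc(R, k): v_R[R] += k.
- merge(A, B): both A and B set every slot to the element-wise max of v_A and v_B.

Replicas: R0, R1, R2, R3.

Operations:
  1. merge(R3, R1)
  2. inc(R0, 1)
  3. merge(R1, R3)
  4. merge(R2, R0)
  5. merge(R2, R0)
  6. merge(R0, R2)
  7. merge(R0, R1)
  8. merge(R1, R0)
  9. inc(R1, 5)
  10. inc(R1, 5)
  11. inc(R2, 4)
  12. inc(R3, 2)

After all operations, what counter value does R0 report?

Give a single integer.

Op 1: merge R3<->R1 -> R3=(0,0,0,0) R1=(0,0,0,0)
Op 2: inc R0 by 1 -> R0=(1,0,0,0) value=1
Op 3: merge R1<->R3 -> R1=(0,0,0,0) R3=(0,0,0,0)
Op 4: merge R2<->R0 -> R2=(1,0,0,0) R0=(1,0,0,0)
Op 5: merge R2<->R0 -> R2=(1,0,0,0) R0=(1,0,0,0)
Op 6: merge R0<->R2 -> R0=(1,0,0,0) R2=(1,0,0,0)
Op 7: merge R0<->R1 -> R0=(1,0,0,0) R1=(1,0,0,0)
Op 8: merge R1<->R0 -> R1=(1,0,0,0) R0=(1,0,0,0)
Op 9: inc R1 by 5 -> R1=(1,5,0,0) value=6
Op 10: inc R1 by 5 -> R1=(1,10,0,0) value=11
Op 11: inc R2 by 4 -> R2=(1,0,4,0) value=5
Op 12: inc R3 by 2 -> R3=(0,0,0,2) value=2

Answer: 1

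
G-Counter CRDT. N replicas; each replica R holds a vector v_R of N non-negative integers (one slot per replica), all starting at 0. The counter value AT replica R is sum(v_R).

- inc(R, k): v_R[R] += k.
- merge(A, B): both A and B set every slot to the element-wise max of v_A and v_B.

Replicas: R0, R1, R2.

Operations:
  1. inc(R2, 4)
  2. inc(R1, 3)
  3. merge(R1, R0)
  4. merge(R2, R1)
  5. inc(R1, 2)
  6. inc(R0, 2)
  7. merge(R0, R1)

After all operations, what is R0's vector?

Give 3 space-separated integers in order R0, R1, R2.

Answer: 2 5 4

Derivation:
Op 1: inc R2 by 4 -> R2=(0,0,4) value=4
Op 2: inc R1 by 3 -> R1=(0,3,0) value=3
Op 3: merge R1<->R0 -> R1=(0,3,0) R0=(0,3,0)
Op 4: merge R2<->R1 -> R2=(0,3,4) R1=(0,3,4)
Op 5: inc R1 by 2 -> R1=(0,5,4) value=9
Op 6: inc R0 by 2 -> R0=(2,3,0) value=5
Op 7: merge R0<->R1 -> R0=(2,5,4) R1=(2,5,4)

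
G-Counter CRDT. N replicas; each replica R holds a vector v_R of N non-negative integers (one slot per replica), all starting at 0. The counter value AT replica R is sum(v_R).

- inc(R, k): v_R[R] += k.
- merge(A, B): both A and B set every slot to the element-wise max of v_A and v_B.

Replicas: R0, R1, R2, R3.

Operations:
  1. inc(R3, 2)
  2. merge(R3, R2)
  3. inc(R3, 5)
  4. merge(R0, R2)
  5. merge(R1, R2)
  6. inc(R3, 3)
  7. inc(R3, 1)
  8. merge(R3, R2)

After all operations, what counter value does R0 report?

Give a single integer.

Op 1: inc R3 by 2 -> R3=(0,0,0,2) value=2
Op 2: merge R3<->R2 -> R3=(0,0,0,2) R2=(0,0,0,2)
Op 3: inc R3 by 5 -> R3=(0,0,0,7) value=7
Op 4: merge R0<->R2 -> R0=(0,0,0,2) R2=(0,0,0,2)
Op 5: merge R1<->R2 -> R1=(0,0,0,2) R2=(0,0,0,2)
Op 6: inc R3 by 3 -> R3=(0,0,0,10) value=10
Op 7: inc R3 by 1 -> R3=(0,0,0,11) value=11
Op 8: merge R3<->R2 -> R3=(0,0,0,11) R2=(0,0,0,11)

Answer: 2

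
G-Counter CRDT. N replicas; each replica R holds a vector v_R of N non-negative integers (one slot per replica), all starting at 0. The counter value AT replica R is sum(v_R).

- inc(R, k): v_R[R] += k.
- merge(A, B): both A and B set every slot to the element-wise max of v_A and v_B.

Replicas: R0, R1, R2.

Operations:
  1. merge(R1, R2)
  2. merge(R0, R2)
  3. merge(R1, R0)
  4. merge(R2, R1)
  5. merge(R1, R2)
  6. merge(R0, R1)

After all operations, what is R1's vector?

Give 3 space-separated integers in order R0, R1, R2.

Op 1: merge R1<->R2 -> R1=(0,0,0) R2=(0,0,0)
Op 2: merge R0<->R2 -> R0=(0,0,0) R2=(0,0,0)
Op 3: merge R1<->R0 -> R1=(0,0,0) R0=(0,0,0)
Op 4: merge R2<->R1 -> R2=(0,0,0) R1=(0,0,0)
Op 5: merge R1<->R2 -> R1=(0,0,0) R2=(0,0,0)
Op 6: merge R0<->R1 -> R0=(0,0,0) R1=(0,0,0)

Answer: 0 0 0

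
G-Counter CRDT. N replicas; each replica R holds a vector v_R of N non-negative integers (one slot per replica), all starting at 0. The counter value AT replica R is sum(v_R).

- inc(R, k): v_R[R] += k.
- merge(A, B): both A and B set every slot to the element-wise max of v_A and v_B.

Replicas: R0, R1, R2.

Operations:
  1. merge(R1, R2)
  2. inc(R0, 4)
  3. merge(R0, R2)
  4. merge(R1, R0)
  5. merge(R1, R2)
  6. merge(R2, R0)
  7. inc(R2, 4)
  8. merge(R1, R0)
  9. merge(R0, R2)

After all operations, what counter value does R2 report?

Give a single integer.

Answer: 8

Derivation:
Op 1: merge R1<->R2 -> R1=(0,0,0) R2=(0,0,0)
Op 2: inc R0 by 4 -> R0=(4,0,0) value=4
Op 3: merge R0<->R2 -> R0=(4,0,0) R2=(4,0,0)
Op 4: merge R1<->R0 -> R1=(4,0,0) R0=(4,0,0)
Op 5: merge R1<->R2 -> R1=(4,0,0) R2=(4,0,0)
Op 6: merge R2<->R0 -> R2=(4,0,0) R0=(4,0,0)
Op 7: inc R2 by 4 -> R2=(4,0,4) value=8
Op 8: merge R1<->R0 -> R1=(4,0,0) R0=(4,0,0)
Op 9: merge R0<->R2 -> R0=(4,0,4) R2=(4,0,4)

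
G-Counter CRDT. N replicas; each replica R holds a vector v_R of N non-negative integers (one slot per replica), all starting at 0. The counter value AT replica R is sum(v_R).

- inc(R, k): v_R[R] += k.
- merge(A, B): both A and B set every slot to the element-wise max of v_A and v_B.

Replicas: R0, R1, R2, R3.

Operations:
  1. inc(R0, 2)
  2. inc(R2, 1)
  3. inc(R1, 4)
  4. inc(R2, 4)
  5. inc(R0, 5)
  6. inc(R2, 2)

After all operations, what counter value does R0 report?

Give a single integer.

Op 1: inc R0 by 2 -> R0=(2,0,0,0) value=2
Op 2: inc R2 by 1 -> R2=(0,0,1,0) value=1
Op 3: inc R1 by 4 -> R1=(0,4,0,0) value=4
Op 4: inc R2 by 4 -> R2=(0,0,5,0) value=5
Op 5: inc R0 by 5 -> R0=(7,0,0,0) value=7
Op 6: inc R2 by 2 -> R2=(0,0,7,0) value=7

Answer: 7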